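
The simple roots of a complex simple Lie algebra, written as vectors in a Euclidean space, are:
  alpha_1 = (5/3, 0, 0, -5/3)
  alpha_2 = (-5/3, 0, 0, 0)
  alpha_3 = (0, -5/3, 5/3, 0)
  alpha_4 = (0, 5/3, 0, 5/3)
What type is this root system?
B_4

Compute the Cartan integers a_ij = 2(alpha_i, alpha_j)/(alpha_j, alpha_j); the resulting 4x4 Cartan matrix is
[[2, -2, 0, -1], [-1, 2, 0, 0], [0, 0, 2, -1], [-1, 0, -1, 2]].
The roots have two lengths (squared-length ratio 2:1); the short ones are alpha_{2}. The associated Dynkin diagram is a chain of 4 nodes with a double edge at one end; the terminal node there is the unique short simple root (B_4), so the type is B_4 (the algebra so(9)).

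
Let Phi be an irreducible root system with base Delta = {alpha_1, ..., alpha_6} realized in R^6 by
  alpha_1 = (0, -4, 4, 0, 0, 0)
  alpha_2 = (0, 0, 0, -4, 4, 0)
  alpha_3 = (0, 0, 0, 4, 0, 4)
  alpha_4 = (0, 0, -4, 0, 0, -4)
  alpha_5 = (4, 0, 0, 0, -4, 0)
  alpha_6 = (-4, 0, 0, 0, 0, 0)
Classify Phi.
Compute the Cartan integers a_ij = 2(alpha_i, alpha_j)/(alpha_j, alpha_j); the resulting 6x6 Cartan matrix is
[[2, 0, 0, -1, 0, 0], [0, 2, -1, 0, -1, 0], [0, -1, 2, -1, 0, 0], [-1, 0, -1, 2, 0, 0], [0, -1, 0, 0, 2, -2], [0, 0, 0, 0, -1, 2]].
The roots have two lengths (squared-length ratio 2:1); the short ones are alpha_{6}. The associated Dynkin diagram is a chain of 6 nodes with a double edge at one end; the terminal node there is the unique short simple root (B_6), so the type is B_6 (the algebra so(13)).

B_6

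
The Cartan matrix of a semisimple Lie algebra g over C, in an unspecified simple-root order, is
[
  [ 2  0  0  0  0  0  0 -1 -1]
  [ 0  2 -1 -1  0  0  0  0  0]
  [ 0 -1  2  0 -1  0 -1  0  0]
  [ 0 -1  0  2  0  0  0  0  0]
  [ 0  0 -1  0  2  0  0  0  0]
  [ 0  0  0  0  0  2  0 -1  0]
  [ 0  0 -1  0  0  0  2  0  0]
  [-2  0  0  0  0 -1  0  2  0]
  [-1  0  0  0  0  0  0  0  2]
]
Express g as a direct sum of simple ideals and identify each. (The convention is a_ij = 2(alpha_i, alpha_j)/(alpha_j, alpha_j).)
The diagram associated to this matrix has two connected components: the simple roots {alpha_2, alpha_3, alpha_4, alpha_5, alpha_7} form a chain of 3 nodes with a fork of two nodes at one end (D_5), and {alpha_1, alpha_6, alpha_8, alpha_9} form a chain of 4 nodes with a double edge between the middle two (F_4). A semisimple Lie algebra decomposes uniquely as the direct sum of simple ideals, one per connected component of its Dynkin diagram, so g ≅ D_5 ⊕ F_4 (dimension 45 + 52 = 97).

D_5 (so(10)) ⊕ F_4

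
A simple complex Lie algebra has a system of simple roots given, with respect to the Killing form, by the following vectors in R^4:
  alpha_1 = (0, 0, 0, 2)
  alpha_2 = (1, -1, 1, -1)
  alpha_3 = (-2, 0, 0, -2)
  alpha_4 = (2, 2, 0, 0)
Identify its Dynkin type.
Compute the Cartan integers a_ij = 2(alpha_i, alpha_j)/(alpha_j, alpha_j); the resulting 4x4 Cartan matrix is
[[2, -1, -1, 0], [-1, 2, 0, 0], [-2, 0, 2, -1], [0, 0, -1, 2]].
The roots have two lengths (squared-length ratio 2:1); the short ones are alpha_{1,2}. The associated Dynkin diagram is a chain of 4 nodes with a double edge between the middle two (F_4), so the type is F_4.

F_4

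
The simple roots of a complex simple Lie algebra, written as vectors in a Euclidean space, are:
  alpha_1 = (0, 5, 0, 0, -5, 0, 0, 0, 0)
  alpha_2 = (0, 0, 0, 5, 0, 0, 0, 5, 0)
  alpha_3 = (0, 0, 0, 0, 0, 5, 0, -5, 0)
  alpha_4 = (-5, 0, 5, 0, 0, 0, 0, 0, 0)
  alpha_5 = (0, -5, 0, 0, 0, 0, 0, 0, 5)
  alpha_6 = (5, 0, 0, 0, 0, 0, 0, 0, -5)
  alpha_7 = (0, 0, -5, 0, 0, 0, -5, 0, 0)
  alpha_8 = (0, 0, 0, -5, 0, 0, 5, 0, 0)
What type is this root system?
Compute the Cartan integers a_ij = 2(alpha_i, alpha_j)/(alpha_j, alpha_j); the resulting 8x8 Cartan matrix is
[[2, 0, 0, 0, -1, 0, 0, 0], [0, 2, -1, 0, 0, 0, 0, -1], [0, -1, 2, 0, 0, 0, 0, 0], [0, 0, 0, 2, 0, -1, -1, 0], [-1, 0, 0, 0, 2, -1, 0, 0], [0, 0, 0, -1, -1, 2, 0, 0], [0, 0, 0, -1, 0, 0, 2, -1], [0, -1, 0, 0, 0, 0, -1, 2]].
All simple roots have the same length, so the diagram is simply laced. The associated Dynkin diagram is a chain of 8 nodes with single edges (A_8), so the type is A_8 (the algebra sl(9)).

A8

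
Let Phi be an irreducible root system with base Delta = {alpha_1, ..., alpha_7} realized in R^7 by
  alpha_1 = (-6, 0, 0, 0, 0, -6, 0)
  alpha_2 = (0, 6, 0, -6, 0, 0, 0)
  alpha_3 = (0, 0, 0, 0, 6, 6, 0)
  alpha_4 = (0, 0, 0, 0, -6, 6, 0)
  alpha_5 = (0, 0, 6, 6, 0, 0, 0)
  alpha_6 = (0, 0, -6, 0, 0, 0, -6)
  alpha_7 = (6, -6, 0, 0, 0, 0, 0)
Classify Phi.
Compute the Cartan integers a_ij = 2(alpha_i, alpha_j)/(alpha_j, alpha_j); the resulting 7x7 Cartan matrix is
[[2, 0, -1, -1, 0, 0, -1], [0, 2, 0, 0, -1, 0, -1], [-1, 0, 2, 0, 0, 0, 0], [-1, 0, 0, 2, 0, 0, 0], [0, -1, 0, 0, 2, -1, 0], [0, 0, 0, 0, -1, 2, 0], [-1, -1, 0, 0, 0, 0, 2]].
All simple roots have the same length, so the diagram is simply laced. The associated Dynkin diagram is a chain of 5 nodes with a fork of two nodes at one end (D_7), so the type is D_7 (the algebra so(14)).

D7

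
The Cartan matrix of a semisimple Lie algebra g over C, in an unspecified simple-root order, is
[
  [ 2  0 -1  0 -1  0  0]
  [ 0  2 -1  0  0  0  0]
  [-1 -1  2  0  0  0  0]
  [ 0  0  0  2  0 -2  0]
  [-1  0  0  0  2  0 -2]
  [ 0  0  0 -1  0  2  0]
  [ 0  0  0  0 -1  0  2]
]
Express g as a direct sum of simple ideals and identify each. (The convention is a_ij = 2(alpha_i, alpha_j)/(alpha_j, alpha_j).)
The diagram associated to this matrix has two connected components: the simple roots {alpha_4, alpha_6} form a chain of 2 nodes with a double edge at one end; the terminal node there is the unique short simple root (B_2), and {alpha_1, alpha_2, alpha_3, alpha_5, alpha_7} form a chain of 5 nodes with a double edge at one end; the terminal node there is the unique short simple root (B_5). A semisimple Lie algebra decomposes uniquely as the direct sum of simple ideals, one per connected component of its Dynkin diagram, so g ≅ B_2 ⊕ B_5 (dimension 10 + 55 = 65).

type B_2 + type B_5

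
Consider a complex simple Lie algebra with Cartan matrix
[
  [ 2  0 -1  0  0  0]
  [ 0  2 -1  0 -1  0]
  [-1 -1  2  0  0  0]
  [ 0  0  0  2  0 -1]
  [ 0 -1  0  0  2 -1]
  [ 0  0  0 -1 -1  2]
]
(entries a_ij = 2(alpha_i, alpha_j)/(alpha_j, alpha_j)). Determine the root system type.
A_6

The matrix has rank 6 with 2's on the diagonal. Reading the off-diagonal entries as Dynkin edges (a single edge where a_ij = a_ji = -1; a double or triple edge where a_ij * a_ji = 2 or 3), the diagram is a chain of 6 nodes with single edges (A_6). One simple-root ordering that puts it in standard form is (alpha_4, alpha_6, alpha_5, alpha_2, alpha_3, alpha_1). So the algebra is type A_6, i.e. sl(7).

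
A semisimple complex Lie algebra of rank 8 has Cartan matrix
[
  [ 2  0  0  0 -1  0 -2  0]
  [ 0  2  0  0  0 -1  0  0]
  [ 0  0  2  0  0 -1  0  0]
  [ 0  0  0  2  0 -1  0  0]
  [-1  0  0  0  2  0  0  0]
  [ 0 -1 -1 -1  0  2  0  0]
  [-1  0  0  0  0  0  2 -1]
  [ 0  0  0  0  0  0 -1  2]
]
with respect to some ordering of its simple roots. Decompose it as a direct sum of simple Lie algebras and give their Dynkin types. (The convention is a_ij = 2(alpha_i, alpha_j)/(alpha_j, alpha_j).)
The diagram associated to this matrix has two connected components: the simple roots {alpha_2, alpha_3, alpha_4, alpha_6} form a chain of 2 nodes with a fork of two nodes at one end (D_4), and {alpha_1, alpha_5, alpha_7, alpha_8} form a chain of 4 nodes with a double edge between the middle two (F_4). A semisimple Lie algebra decomposes uniquely as the direct sum of simple ideals, one per connected component of its Dynkin diagram, so g ≅ D_4 ⊕ F_4 (dimension 28 + 52 = 80).

D_4 (so(8)) + F_4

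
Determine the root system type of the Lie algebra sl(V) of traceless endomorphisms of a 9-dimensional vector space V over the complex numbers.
A_8 (sl(9))

This is sl(9), which has dimension 9^2 - 1 = 80 and rank 9 - 1 = 8 (a Cartan subalgebra is the diagonal traceless matrices). In the classification of classical Lie algebras, the special linear algebra sl(n+1) has type A_n; here n = 8, so the Dynkin diagram is a chain of 8 nodes with single edges (A_8). Hence the type is A_8.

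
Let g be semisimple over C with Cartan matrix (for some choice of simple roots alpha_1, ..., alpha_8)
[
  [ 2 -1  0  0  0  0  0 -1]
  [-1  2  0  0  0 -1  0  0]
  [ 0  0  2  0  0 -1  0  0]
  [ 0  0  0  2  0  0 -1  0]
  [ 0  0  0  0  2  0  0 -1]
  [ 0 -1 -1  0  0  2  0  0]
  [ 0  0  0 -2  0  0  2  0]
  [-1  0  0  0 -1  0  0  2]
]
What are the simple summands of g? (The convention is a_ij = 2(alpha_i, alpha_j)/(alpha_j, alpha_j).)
type A_6 ⊕ type B_2

The diagram associated to this matrix has two connected components: the simple roots {alpha_1, alpha_2, alpha_3, alpha_5, alpha_6, alpha_8} form a chain of 6 nodes with single edges (A_6), and {alpha_4, alpha_7} form a chain of 2 nodes with a double edge at one end; the terminal node there is the unique short simple root (B_2). A semisimple Lie algebra decomposes uniquely as the direct sum of simple ideals, one per connected component of its Dynkin diagram, so g ≅ A_6 ⊕ B_2 (dimension 48 + 10 = 58).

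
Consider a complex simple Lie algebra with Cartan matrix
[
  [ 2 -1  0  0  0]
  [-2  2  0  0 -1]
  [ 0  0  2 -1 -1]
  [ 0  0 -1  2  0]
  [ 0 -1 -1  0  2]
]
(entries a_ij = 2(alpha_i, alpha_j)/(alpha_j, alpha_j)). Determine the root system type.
B_5 (so(11))

The matrix has rank 5 with 2's on the diagonal. Reading the off-diagonal entries as Dynkin edges (a single edge where a_ij = a_ji = -1; a double or triple edge where a_ij * a_ji = 2 or 3), the diagram is a chain of 5 nodes with a double edge at one end; the terminal node there is the unique short simple root (B_5). One simple-root ordering that puts it in standard form is (alpha_4, alpha_3, alpha_5, alpha_2, alpha_1). So the algebra is type B_5, i.e. so(11).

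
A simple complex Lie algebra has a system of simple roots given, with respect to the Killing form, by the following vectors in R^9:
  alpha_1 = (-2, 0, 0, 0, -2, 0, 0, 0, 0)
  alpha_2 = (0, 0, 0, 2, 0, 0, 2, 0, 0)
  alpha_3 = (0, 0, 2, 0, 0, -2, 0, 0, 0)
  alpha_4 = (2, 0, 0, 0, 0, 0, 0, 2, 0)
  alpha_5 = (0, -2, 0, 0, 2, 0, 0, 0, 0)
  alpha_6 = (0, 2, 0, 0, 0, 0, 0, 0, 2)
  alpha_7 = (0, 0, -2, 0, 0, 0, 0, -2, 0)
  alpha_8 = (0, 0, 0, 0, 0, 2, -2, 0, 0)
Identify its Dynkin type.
Compute the Cartan integers a_ij = 2(alpha_i, alpha_j)/(alpha_j, alpha_j); the resulting 8x8 Cartan matrix is
[[2, 0, 0, -1, -1, 0, 0, 0], [0, 2, 0, 0, 0, 0, 0, -1], [0, 0, 2, 0, 0, 0, -1, -1], [-1, 0, 0, 2, 0, 0, -1, 0], [-1, 0, 0, 0, 2, -1, 0, 0], [0, 0, 0, 0, -1, 2, 0, 0], [0, 0, -1, -1, 0, 0, 2, 0], [0, -1, -1, 0, 0, 0, 0, 2]].
All simple roots have the same length, so the diagram is simply laced. The associated Dynkin diagram is a chain of 8 nodes with single edges (A_8), so the type is A_8 (the algebra sl(9)).

A_8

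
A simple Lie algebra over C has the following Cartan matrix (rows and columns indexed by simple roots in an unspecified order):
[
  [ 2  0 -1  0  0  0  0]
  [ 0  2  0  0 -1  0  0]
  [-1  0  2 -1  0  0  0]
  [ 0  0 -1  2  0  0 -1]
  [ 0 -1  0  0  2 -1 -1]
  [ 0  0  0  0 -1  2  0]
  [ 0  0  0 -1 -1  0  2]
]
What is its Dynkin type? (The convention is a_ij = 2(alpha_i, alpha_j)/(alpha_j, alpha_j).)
The matrix has rank 7 with 2's on the diagonal. Reading the off-diagonal entries as Dynkin edges (a single edge where a_ij = a_ji = -1; a double or triple edge where a_ij * a_ji = 2 or 3), the diagram is a chain of 5 nodes with a fork of two nodes at one end (D_7). One simple-root ordering that puts it in standard form is (alpha_1, alpha_3, alpha_4, alpha_7, alpha_5, alpha_2, alpha_6). So the algebra is type D_7, i.e. so(14).

D_7 (so(14))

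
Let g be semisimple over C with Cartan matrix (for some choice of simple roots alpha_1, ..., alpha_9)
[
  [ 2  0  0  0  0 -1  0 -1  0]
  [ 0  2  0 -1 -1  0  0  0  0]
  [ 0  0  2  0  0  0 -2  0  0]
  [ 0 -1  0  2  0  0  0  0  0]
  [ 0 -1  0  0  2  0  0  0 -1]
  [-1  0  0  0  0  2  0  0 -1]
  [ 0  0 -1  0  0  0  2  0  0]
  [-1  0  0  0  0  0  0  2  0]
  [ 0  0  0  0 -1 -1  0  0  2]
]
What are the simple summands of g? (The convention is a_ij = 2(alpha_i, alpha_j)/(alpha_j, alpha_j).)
A_7 ⊕ B_2

The diagram associated to this matrix has two connected components: the simple roots {alpha_1, alpha_2, alpha_4, alpha_5, alpha_6, alpha_8, alpha_9} form a chain of 7 nodes with single edges (A_7), and {alpha_3, alpha_7} form a chain of 2 nodes with a double edge at one end; the terminal node there is the unique short simple root (B_2). A semisimple Lie algebra decomposes uniquely as the direct sum of simple ideals, one per connected component of its Dynkin diagram, so g ≅ A_7 ⊕ B_2 (dimension 63 + 10 = 73).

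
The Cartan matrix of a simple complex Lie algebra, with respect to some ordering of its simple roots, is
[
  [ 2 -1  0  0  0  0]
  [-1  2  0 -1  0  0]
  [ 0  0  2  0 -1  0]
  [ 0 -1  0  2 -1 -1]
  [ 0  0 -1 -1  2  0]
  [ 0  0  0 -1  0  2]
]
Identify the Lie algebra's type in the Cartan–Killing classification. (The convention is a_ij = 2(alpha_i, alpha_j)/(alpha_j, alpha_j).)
The matrix has rank 6 with 2's on the diagonal. Reading the off-diagonal entries as Dynkin edges (a single edge where a_ij = a_ji = -1; a double or triple edge where a_ij * a_ji = 2 or 3), the diagram is a chain of 5 nodes with one extra node attached to the third node from one end (E_6). One simple-root ordering that puts it in standard form is (alpha_3, alpha_6, alpha_5, alpha_4, alpha_2, alpha_1). So the algebra is type E_6.

E6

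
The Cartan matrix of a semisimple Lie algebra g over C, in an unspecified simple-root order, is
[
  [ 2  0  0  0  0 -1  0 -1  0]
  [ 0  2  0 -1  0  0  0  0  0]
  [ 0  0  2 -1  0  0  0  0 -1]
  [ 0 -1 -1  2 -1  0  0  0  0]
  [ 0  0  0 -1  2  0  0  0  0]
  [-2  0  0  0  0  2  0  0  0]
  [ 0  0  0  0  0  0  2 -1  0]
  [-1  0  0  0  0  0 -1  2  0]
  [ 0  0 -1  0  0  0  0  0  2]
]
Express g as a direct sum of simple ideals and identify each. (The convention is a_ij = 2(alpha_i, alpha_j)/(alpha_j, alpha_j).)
C_4 + D_5

The diagram associated to this matrix has two connected components: the simple roots {alpha_1, alpha_6, alpha_7, alpha_8} form a chain of 4 nodes with a double edge at one end; the terminal node there is the unique long simple root (C_4), and {alpha_2, alpha_3, alpha_4, alpha_5, alpha_9} form a chain of 3 nodes with a fork of two nodes at one end (D_5). A semisimple Lie algebra decomposes uniquely as the direct sum of simple ideals, one per connected component of its Dynkin diagram, so g ≅ C_4 ⊕ D_5 (dimension 36 + 45 = 81).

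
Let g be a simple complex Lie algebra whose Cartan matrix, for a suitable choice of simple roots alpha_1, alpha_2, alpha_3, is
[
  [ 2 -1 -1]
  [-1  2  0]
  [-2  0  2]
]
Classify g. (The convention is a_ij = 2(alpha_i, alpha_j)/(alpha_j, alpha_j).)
The matrix has rank 3 with 2's on the diagonal. Reading the off-diagonal entries as Dynkin edges (a single edge where a_ij = a_ji = -1; a double or triple edge where a_ij * a_ji = 2 or 3), the diagram is a chain of 3 nodes with a double edge at one end; the terminal node there is the unique long simple root (C_3). One simple-root ordering that puts it in standard form is (alpha_2, alpha_1, alpha_3). So the algebra is type C_3, i.e. sp(6).

type C_3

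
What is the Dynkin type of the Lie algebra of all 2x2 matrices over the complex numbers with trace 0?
A_1

This is sl(2), which has dimension 2^2 - 1 = 3 and rank 2 - 1 = 1 (a Cartan subalgebra is the diagonal traceless matrices). In the classification of classical Lie algebras, the special linear algebra sl(n+1) has type A_n; here n = 1, so the Dynkin diagram is a chain of 1 nodes with single edges (A_1). Hence the type is A_1.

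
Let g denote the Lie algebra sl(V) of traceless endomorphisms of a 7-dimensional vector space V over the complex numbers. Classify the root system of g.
This is sl(7), which has dimension 7^2 - 1 = 48 and rank 7 - 1 = 6 (a Cartan subalgebra is the diagonal traceless matrices). In the classification of classical Lie algebras, the special linear algebra sl(n+1) has type A_n; here n = 6, so the Dynkin diagram is a chain of 6 nodes with single edges (A_6). Hence the type is A_6.

type A_6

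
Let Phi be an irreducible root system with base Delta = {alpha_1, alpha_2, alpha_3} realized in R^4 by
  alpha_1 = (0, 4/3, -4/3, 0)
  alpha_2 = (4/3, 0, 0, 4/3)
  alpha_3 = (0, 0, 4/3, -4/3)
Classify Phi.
A_3 (sl(4))

Compute the Cartan integers a_ij = 2(alpha_i, alpha_j)/(alpha_j, alpha_j); the resulting 3x3 Cartan matrix is
[[2, 0, -1], [0, 2, -1], [-1, -1, 2]].
All simple roots have the same length, so the diagram is simply laced. The associated Dynkin diagram is a chain of 3 nodes with single edges (A_3), so the type is A_3 (the algebra sl(4)).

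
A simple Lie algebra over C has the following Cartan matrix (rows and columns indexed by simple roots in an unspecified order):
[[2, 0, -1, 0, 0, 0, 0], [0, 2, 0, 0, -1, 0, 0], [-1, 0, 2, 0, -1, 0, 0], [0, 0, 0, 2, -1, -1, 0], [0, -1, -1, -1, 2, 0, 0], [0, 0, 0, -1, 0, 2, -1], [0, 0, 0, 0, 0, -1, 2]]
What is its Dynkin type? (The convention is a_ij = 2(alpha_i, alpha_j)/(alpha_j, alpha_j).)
type E_7

The matrix has rank 7 with 2's on the diagonal. Reading the off-diagonal entries as Dynkin edges (a single edge where a_ij = a_ji = -1; a double or triple edge where a_ij * a_ji = 2 or 3), the diagram is a chain of 6 nodes with one extra node attached to the third node from one end (E_7). One simple-root ordering that puts it in standard form is (alpha_1, alpha_2, alpha_3, alpha_5, alpha_4, alpha_6, alpha_7). So the algebra is type E_7.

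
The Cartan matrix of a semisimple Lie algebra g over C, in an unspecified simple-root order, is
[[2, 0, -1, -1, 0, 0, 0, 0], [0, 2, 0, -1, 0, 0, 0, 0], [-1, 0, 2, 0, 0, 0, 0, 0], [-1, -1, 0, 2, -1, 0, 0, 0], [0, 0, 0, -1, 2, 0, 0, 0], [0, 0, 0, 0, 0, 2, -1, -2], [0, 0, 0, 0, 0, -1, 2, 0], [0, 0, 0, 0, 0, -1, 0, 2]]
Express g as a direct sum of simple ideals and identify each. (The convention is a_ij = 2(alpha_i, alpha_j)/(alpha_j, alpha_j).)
The diagram associated to this matrix has two connected components: the simple roots {alpha_6, alpha_7, alpha_8} form a chain of 3 nodes with a double edge at one end; the terminal node there is the unique short simple root (B_3), and {alpha_1, alpha_2, alpha_3, alpha_4, alpha_5} form a chain of 3 nodes with a fork of two nodes at one end (D_5). A semisimple Lie algebra decomposes uniquely as the direct sum of simple ideals, one per connected component of its Dynkin diagram, so g ≅ B_3 ⊕ D_5 (dimension 21 + 45 = 66).

B_3 ⊕ D_5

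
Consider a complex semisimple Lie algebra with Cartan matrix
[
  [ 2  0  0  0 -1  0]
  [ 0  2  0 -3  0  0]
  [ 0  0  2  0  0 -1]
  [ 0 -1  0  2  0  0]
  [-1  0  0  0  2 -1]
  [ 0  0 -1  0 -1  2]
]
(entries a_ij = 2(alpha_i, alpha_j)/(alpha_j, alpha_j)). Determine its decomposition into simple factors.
The diagram associated to this matrix has two connected components: the simple roots {alpha_1, alpha_3, alpha_5, alpha_6} form a chain of 4 nodes with single edges (A_4), and {alpha_2, alpha_4} form two nodes joined by a triple edge (G_2). A semisimple Lie algebra decomposes uniquely as the direct sum of simple ideals, one per connected component of its Dynkin diagram, so g ≅ A_4 ⊕ G_2 (dimension 24 + 14 = 38).

A_4 + G_2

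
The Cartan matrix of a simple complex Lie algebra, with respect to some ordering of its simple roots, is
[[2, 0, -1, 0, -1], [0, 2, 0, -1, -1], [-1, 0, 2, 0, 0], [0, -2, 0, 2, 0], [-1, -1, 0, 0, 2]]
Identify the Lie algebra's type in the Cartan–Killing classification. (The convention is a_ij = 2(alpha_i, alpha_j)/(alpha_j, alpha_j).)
C_5

The matrix has rank 5 with 2's on the diagonal. Reading the off-diagonal entries as Dynkin edges (a single edge where a_ij = a_ji = -1; a double or triple edge where a_ij * a_ji = 2 or 3), the diagram is a chain of 5 nodes with a double edge at one end; the terminal node there is the unique long simple root (C_5). One simple-root ordering that puts it in standard form is (alpha_3, alpha_1, alpha_5, alpha_2, alpha_4). So the algebra is type C_5, i.e. sp(10).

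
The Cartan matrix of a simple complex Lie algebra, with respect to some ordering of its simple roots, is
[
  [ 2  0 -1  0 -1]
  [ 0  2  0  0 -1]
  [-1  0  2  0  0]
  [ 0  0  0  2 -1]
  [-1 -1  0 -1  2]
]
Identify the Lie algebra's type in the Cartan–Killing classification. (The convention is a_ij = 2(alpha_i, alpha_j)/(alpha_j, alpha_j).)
type D_5

The matrix has rank 5 with 2's on the diagonal. Reading the off-diagonal entries as Dynkin edges (a single edge where a_ij = a_ji = -1; a double or triple edge where a_ij * a_ji = 2 or 3), the diagram is a chain of 3 nodes with a fork of two nodes at one end (D_5). One simple-root ordering that puts it in standard form is (alpha_3, alpha_1, alpha_5, alpha_4, alpha_2). So the algebra is type D_5, i.e. so(10).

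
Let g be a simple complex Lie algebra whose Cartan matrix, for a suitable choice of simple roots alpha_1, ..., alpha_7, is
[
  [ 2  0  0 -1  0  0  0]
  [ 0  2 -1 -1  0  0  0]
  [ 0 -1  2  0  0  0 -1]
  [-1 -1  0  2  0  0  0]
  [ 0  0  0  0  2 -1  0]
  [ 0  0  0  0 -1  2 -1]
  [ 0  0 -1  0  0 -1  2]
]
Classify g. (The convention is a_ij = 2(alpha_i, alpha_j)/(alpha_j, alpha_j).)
The matrix has rank 7 with 2's on the diagonal. Reading the off-diagonal entries as Dynkin edges (a single edge where a_ij = a_ji = -1; a double or triple edge where a_ij * a_ji = 2 or 3), the diagram is a chain of 7 nodes with single edges (A_7). One simple-root ordering that puts it in standard form is (alpha_1, alpha_4, alpha_2, alpha_3, alpha_7, alpha_6, alpha_5). So the algebra is type A_7, i.e. sl(8).

type A_7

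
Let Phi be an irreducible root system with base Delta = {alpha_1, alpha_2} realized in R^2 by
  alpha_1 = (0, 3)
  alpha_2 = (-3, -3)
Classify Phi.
Compute the Cartan integers a_ij = 2(alpha_i, alpha_j)/(alpha_j, alpha_j); the resulting 2x2 Cartan matrix is
[[2, -1], [-2, 2]].
The roots have two lengths (squared-length ratio 2:1); the short ones are alpha_{1}. The associated Dynkin diagram is a chain of 2 nodes with a double edge at one end; the terminal node there is the unique short simple root (B_2), so the type is B_2 (the algebra so(5)).

type B_2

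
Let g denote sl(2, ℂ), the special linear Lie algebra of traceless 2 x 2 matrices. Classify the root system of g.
A_1 (sl(2))

This is sl(2), which has dimension 2^2 - 1 = 3 and rank 2 - 1 = 1 (a Cartan subalgebra is the diagonal traceless matrices). In the classification of classical Lie algebras, the special linear algebra sl(n+1) has type A_n; here n = 1, so the Dynkin diagram is a chain of 1 nodes with single edges (A_1). Hence the type is A_1.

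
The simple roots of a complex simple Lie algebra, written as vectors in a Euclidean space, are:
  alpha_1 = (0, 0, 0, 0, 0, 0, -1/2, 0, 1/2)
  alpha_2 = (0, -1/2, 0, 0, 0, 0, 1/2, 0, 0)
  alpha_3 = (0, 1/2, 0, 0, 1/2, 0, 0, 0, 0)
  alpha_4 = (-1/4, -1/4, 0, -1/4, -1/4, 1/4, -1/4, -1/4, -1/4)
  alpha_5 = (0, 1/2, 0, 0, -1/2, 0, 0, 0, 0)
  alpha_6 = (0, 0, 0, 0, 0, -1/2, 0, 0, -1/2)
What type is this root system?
E6

Compute the Cartan integers a_ij = 2(alpha_i, alpha_j)/(alpha_j, alpha_j); the resulting 6x6 Cartan matrix is
[[2, -1, 0, 0, 0, -1], [-1, 2, -1, 0, -1, 0], [0, -1, 2, -1, 0, 0], [0, 0, -1, 2, 0, 0], [0, -1, 0, 0, 2, 0], [-1, 0, 0, 0, 0, 2]].
All simple roots have the same length, so the diagram is simply laced. The associated Dynkin diagram is a chain of 5 nodes with one extra node attached to the third node from one end (E_6), so the type is E_6.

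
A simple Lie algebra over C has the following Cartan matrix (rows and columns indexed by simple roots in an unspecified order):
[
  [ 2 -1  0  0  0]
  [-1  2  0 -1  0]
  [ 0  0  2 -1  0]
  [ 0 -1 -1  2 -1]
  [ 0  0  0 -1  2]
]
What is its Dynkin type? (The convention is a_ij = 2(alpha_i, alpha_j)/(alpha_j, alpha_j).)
The matrix has rank 5 with 2's on the diagonal. Reading the off-diagonal entries as Dynkin edges (a single edge where a_ij = a_ji = -1; a double or triple edge where a_ij * a_ji = 2 or 3), the diagram is a chain of 3 nodes with a fork of two nodes at one end (D_5). One simple-root ordering that puts it in standard form is (alpha_1, alpha_2, alpha_4, alpha_5, alpha_3). So the algebra is type D_5, i.e. so(10).

D5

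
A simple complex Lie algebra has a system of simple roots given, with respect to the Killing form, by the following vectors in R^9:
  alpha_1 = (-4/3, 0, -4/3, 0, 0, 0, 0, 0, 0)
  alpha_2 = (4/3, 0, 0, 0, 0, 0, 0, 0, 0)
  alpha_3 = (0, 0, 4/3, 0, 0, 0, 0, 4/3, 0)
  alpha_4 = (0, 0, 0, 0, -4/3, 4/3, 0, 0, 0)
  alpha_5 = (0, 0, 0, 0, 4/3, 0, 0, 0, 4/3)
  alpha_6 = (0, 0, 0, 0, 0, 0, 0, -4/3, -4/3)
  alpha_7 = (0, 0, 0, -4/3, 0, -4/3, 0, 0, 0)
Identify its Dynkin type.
B_7

Compute the Cartan integers a_ij = 2(alpha_i, alpha_j)/(alpha_j, alpha_j); the resulting 7x7 Cartan matrix is
[[2, -2, -1, 0, 0, 0, 0], [-1, 2, 0, 0, 0, 0, 0], [-1, 0, 2, 0, 0, -1, 0], [0, 0, 0, 2, -1, 0, -1], [0, 0, 0, -1, 2, -1, 0], [0, 0, -1, 0, -1, 2, 0], [0, 0, 0, -1, 0, 0, 2]].
The roots have two lengths (squared-length ratio 2:1); the short ones are alpha_{2}. The associated Dynkin diagram is a chain of 7 nodes with a double edge at one end; the terminal node there is the unique short simple root (B_7), so the type is B_7 (the algebra so(15)).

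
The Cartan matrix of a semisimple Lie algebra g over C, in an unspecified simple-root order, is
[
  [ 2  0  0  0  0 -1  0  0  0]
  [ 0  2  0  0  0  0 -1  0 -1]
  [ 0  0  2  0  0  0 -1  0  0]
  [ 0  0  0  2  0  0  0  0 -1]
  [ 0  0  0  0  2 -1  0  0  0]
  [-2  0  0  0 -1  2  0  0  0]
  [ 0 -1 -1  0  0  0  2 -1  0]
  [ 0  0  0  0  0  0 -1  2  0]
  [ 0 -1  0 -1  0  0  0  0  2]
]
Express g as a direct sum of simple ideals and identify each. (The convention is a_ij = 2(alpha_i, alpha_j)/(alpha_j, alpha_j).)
The diagram associated to this matrix has two connected components: the simple roots {alpha_1, alpha_5, alpha_6} form a chain of 3 nodes with a double edge at one end; the terminal node there is the unique short simple root (B_3), and {alpha_2, alpha_3, alpha_4, alpha_7, alpha_8, alpha_9} form a chain of 4 nodes with a fork of two nodes at one end (D_6). A semisimple Lie algebra decomposes uniquely as the direct sum of simple ideals, one per connected component of its Dynkin diagram, so g ≅ B_3 ⊕ D_6 (dimension 21 + 66 = 87).

B_3 (so(7)) + D_6 (so(12))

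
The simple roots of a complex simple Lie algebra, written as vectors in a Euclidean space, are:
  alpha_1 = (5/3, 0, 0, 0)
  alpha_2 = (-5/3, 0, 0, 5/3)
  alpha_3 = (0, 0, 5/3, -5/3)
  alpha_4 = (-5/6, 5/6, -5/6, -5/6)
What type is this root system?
Compute the Cartan integers a_ij = 2(alpha_i, alpha_j)/(alpha_j, alpha_j); the resulting 4x4 Cartan matrix is
[[2, -1, 0, -1], [-2, 2, -1, 0], [0, -1, 2, 0], [-1, 0, 0, 2]].
The roots have two lengths (squared-length ratio 2:1); the short ones are alpha_{1,4}. The associated Dynkin diagram is a chain of 4 nodes with a double edge between the middle two (F_4), so the type is F_4.

F4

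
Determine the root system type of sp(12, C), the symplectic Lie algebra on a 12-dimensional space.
type C_6

This is sp(12), which has dimension 12(12+1)/2 = 78 and rank 12/2 = 6. In the classification of classical Lie algebras, the symplectic algebra sp(2n) has type C_n; here n = 6, so the Dynkin diagram is a chain of 6 nodes with a double edge at one end; the terminal node there is the unique long simple root (C_6). Hence the type is C_6.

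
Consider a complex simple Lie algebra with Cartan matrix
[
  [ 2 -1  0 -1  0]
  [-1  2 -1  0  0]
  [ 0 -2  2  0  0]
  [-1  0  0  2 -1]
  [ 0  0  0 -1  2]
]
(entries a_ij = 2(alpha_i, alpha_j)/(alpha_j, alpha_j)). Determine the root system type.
The matrix has rank 5 with 2's on the diagonal. Reading the off-diagonal entries as Dynkin edges (a single edge where a_ij = a_ji = -1; a double or triple edge where a_ij * a_ji = 2 or 3), the diagram is a chain of 5 nodes with a double edge at one end; the terminal node there is the unique long simple root (C_5). One simple-root ordering that puts it in standard form is (alpha_5, alpha_4, alpha_1, alpha_2, alpha_3). So the algebra is type C_5, i.e. sp(10).

C_5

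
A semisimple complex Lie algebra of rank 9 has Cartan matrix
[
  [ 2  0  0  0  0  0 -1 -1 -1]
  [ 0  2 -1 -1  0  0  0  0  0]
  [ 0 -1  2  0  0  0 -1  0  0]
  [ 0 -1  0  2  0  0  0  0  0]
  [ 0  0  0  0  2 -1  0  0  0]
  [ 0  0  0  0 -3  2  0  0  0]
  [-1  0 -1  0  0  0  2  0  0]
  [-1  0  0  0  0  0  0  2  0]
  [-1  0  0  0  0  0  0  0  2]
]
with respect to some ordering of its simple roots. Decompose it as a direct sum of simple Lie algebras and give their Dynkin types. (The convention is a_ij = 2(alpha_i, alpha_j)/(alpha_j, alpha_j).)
D_7 (so(14)) + G_2

The diagram associated to this matrix has two connected components: the simple roots {alpha_1, alpha_2, alpha_3, alpha_4, alpha_7, alpha_8, alpha_9} form a chain of 5 nodes with a fork of two nodes at one end (D_7), and {alpha_5, alpha_6} form two nodes joined by a triple edge (G_2). A semisimple Lie algebra decomposes uniquely as the direct sum of simple ideals, one per connected component of its Dynkin diagram, so g ≅ D_7 ⊕ G_2 (dimension 91 + 14 = 105).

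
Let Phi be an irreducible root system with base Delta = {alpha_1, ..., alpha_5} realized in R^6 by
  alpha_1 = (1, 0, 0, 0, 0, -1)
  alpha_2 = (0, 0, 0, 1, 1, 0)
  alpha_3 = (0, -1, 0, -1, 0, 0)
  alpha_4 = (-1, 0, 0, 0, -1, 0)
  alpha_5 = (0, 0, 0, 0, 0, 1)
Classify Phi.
B5

Compute the Cartan integers a_ij = 2(alpha_i, alpha_j)/(alpha_j, alpha_j); the resulting 5x5 Cartan matrix is
[[2, 0, 0, -1, -2], [0, 2, -1, -1, 0], [0, -1, 2, 0, 0], [-1, -1, 0, 2, 0], [-1, 0, 0, 0, 2]].
The roots have two lengths (squared-length ratio 2:1); the short ones are alpha_{5}. The associated Dynkin diagram is a chain of 5 nodes with a double edge at one end; the terminal node there is the unique short simple root (B_5), so the type is B_5 (the algebra so(11)).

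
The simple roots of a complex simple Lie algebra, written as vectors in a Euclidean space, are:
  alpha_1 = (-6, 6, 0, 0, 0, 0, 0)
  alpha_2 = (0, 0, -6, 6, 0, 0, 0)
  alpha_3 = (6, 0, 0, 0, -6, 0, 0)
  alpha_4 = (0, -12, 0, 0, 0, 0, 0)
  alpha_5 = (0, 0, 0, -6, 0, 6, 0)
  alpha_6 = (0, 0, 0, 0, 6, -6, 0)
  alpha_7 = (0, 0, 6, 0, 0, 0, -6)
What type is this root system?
Compute the Cartan integers a_ij = 2(alpha_i, alpha_j)/(alpha_j, alpha_j); the resulting 7x7 Cartan matrix is
[[2, 0, -1, -1, 0, 0, 0], [0, 2, 0, 0, -1, 0, -1], [-1, 0, 2, 0, 0, -1, 0], [-2, 0, 0, 2, 0, 0, 0], [0, -1, 0, 0, 2, -1, 0], [0, 0, -1, 0, -1, 2, 0], [0, -1, 0, 0, 0, 0, 2]].
The roots have two lengths (squared-length ratio 2:1); the short ones are alpha_{1,2,3,5,6,7}. The associated Dynkin diagram is a chain of 7 nodes with a double edge at one end; the terminal node there is the unique long simple root (C_7), so the type is C_7 (the algebra sp(14)).

type C_7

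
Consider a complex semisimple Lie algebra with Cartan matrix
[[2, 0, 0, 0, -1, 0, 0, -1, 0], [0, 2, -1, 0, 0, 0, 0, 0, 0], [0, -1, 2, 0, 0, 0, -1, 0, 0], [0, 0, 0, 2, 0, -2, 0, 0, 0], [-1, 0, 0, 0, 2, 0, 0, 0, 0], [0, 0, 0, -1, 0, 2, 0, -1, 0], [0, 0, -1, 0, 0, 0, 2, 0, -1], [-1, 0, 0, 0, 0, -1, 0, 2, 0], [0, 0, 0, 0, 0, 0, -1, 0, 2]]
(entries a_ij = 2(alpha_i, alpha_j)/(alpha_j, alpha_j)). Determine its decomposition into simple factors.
A_4 + C_5

The diagram associated to this matrix has two connected components: the simple roots {alpha_2, alpha_3, alpha_7, alpha_9} form a chain of 4 nodes with single edges (A_4), and {alpha_1, alpha_4, alpha_5, alpha_6, alpha_8} form a chain of 5 nodes with a double edge at one end; the terminal node there is the unique long simple root (C_5). A semisimple Lie algebra decomposes uniquely as the direct sum of simple ideals, one per connected component of its Dynkin diagram, so g ≅ A_4 ⊕ C_5 (dimension 24 + 55 = 79).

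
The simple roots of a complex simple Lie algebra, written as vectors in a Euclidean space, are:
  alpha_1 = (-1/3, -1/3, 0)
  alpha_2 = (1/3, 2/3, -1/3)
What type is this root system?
G_2

Compute the Cartan integers a_ij = 2(alpha_i, alpha_j)/(alpha_j, alpha_j); the resulting 2x2 Cartan matrix is
[[2, -1], [-3, 2]].
The roots have two lengths (squared-length ratio 3:1); the short ones are alpha_{1}. The associated Dynkin diagram is two nodes joined by a triple edge (G_2), so the type is G_2.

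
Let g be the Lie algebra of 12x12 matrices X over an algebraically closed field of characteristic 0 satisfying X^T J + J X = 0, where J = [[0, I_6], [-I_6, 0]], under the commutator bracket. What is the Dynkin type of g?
This is sp(12), which has dimension 12(12+1)/2 = 78 and rank 12/2 = 6. In the classification of classical Lie algebras, the symplectic algebra sp(2n) has type C_n; here n = 6, so the Dynkin diagram is a chain of 6 nodes with a double edge at one end; the terminal node there is the unique long simple root (C_6). Hence the type is C_6.

type C_6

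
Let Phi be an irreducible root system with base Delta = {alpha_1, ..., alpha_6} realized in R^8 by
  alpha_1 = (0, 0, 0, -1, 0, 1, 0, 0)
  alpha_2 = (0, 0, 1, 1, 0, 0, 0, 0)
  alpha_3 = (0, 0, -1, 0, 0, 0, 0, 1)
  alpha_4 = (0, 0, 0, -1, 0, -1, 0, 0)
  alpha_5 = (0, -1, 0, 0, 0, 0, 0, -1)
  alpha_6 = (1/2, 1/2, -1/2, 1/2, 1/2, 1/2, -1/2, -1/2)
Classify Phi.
Compute the Cartan integers a_ij = 2(alpha_i, alpha_j)/(alpha_j, alpha_j); the resulting 6x6 Cartan matrix is
[[2, -1, 0, 0, 0, 0], [-1, 2, -1, -1, 0, 0], [0, -1, 2, 0, -1, 0], [0, -1, 0, 2, 0, -1], [0, 0, -1, 0, 2, 0], [0, 0, 0, -1, 0, 2]].
All simple roots have the same length, so the diagram is simply laced. The associated Dynkin diagram is a chain of 5 nodes with one extra node attached to the third node from one end (E_6), so the type is E_6.

E6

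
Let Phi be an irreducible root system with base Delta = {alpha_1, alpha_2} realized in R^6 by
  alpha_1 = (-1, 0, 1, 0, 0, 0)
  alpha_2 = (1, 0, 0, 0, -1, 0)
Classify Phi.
type A_2

Compute the Cartan integers a_ij = 2(alpha_i, alpha_j)/(alpha_j, alpha_j); the resulting 2x2 Cartan matrix is
[[2, -1], [-1, 2]].
All simple roots have the same length, so the diagram is simply laced. The associated Dynkin diagram is a chain of 2 nodes with single edges (A_2), so the type is A_2 (the algebra sl(3)).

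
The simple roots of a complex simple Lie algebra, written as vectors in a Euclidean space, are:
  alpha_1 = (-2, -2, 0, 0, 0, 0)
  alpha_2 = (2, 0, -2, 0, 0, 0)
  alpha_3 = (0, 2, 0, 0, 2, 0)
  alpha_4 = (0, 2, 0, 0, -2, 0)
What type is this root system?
Compute the Cartan integers a_ij = 2(alpha_i, alpha_j)/(alpha_j, alpha_j); the resulting 4x4 Cartan matrix is
[[2, -1, -1, -1], [-1, 2, 0, 0], [-1, 0, 2, 0], [-1, 0, 0, 2]].
All simple roots have the same length, so the diagram is simply laced. The associated Dynkin diagram is a chain of 2 nodes with a fork of two nodes at one end (D_4), so the type is D_4 (the algebra so(8)).

D_4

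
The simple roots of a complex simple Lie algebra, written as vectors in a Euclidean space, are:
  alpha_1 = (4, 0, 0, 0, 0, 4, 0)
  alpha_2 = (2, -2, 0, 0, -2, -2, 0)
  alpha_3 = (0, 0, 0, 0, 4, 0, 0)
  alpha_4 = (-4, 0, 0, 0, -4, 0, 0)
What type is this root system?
F_4

Compute the Cartan integers a_ij = 2(alpha_i, alpha_j)/(alpha_j, alpha_j); the resulting 4x4 Cartan matrix is
[[2, 0, 0, -1], [0, 2, -1, 0], [0, -1, 2, -1], [-1, 0, -2, 2]].
The roots have two lengths (squared-length ratio 2:1); the short ones are alpha_{2,3}. The associated Dynkin diagram is a chain of 4 nodes with a double edge between the middle two (F_4), so the type is F_4.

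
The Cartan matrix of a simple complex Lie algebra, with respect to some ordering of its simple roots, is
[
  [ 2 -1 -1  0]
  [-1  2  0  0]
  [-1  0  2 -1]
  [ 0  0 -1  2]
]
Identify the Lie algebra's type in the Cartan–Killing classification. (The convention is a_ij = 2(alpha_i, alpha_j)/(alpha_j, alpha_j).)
The matrix has rank 4 with 2's on the diagonal. Reading the off-diagonal entries as Dynkin edges (a single edge where a_ij = a_ji = -1; a double or triple edge where a_ij * a_ji = 2 or 3), the diagram is a chain of 4 nodes with single edges (A_4). One simple-root ordering that puts it in standard form is (alpha_2, alpha_1, alpha_3, alpha_4). So the algebra is type A_4, i.e. sl(5).

type A_4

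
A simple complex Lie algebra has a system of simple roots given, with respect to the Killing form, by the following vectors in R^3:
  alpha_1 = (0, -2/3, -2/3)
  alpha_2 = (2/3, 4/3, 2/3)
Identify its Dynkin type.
G_2

Compute the Cartan integers a_ij = 2(alpha_i, alpha_j)/(alpha_j, alpha_j); the resulting 2x2 Cartan matrix is
[[2, -1], [-3, 2]].
The roots have two lengths (squared-length ratio 3:1); the short ones are alpha_{1}. The associated Dynkin diagram is two nodes joined by a triple edge (G_2), so the type is G_2.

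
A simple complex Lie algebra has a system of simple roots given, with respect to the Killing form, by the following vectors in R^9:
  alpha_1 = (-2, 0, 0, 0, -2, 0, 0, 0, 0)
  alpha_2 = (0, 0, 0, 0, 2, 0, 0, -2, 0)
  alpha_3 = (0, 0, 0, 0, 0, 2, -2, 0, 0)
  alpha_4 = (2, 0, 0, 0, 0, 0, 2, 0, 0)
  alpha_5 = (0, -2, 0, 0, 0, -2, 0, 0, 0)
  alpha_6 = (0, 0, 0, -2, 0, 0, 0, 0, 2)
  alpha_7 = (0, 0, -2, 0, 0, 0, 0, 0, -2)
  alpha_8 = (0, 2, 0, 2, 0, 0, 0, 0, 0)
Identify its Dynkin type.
A_8

Compute the Cartan integers a_ij = 2(alpha_i, alpha_j)/(alpha_j, alpha_j); the resulting 8x8 Cartan matrix is
[[2, -1, 0, -1, 0, 0, 0, 0], [-1, 2, 0, 0, 0, 0, 0, 0], [0, 0, 2, -1, -1, 0, 0, 0], [-1, 0, -1, 2, 0, 0, 0, 0], [0, 0, -1, 0, 2, 0, 0, -1], [0, 0, 0, 0, 0, 2, -1, -1], [0, 0, 0, 0, 0, -1, 2, 0], [0, 0, 0, 0, -1, -1, 0, 2]].
All simple roots have the same length, so the diagram is simply laced. The associated Dynkin diagram is a chain of 8 nodes with single edges (A_8), so the type is A_8 (the algebra sl(9)).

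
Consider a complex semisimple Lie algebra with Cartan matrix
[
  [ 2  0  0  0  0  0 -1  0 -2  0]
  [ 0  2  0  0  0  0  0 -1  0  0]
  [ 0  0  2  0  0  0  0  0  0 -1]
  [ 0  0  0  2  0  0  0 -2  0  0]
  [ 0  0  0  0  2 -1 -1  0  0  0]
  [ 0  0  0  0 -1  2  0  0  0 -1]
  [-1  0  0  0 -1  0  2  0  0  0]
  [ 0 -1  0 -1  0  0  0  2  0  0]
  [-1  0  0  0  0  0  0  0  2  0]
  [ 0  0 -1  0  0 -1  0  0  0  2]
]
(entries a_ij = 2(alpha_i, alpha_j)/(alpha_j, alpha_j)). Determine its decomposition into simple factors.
B_7 (so(15)) + C_3 (sp(6))

The diagram associated to this matrix has two connected components: the simple roots {alpha_1, alpha_3, alpha_5, alpha_6, alpha_7, alpha_9, alpha_10} form a chain of 7 nodes with a double edge at one end; the terminal node there is the unique short simple root (B_7), and {alpha_2, alpha_4, alpha_8} form a chain of 3 nodes with a double edge at one end; the terminal node there is the unique long simple root (C_3). A semisimple Lie algebra decomposes uniquely as the direct sum of simple ideals, one per connected component of its Dynkin diagram, so g ≅ B_7 ⊕ C_3 (dimension 105 + 21 = 126).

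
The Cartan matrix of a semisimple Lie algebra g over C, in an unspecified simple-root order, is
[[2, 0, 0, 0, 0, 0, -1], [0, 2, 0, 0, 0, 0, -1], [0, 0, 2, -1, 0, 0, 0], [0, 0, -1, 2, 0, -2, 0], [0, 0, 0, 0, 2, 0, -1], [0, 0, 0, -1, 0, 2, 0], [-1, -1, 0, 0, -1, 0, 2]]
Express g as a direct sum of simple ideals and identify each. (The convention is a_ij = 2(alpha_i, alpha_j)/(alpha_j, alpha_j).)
B_3 + D_4

The diagram associated to this matrix has two connected components: the simple roots {alpha_3, alpha_4, alpha_6} form a chain of 3 nodes with a double edge at one end; the terminal node there is the unique short simple root (B_3), and {alpha_1, alpha_2, alpha_5, alpha_7} form a chain of 2 nodes with a fork of two nodes at one end (D_4). A semisimple Lie algebra decomposes uniquely as the direct sum of simple ideals, one per connected component of its Dynkin diagram, so g ≅ B_3 ⊕ D_4 (dimension 21 + 28 = 49).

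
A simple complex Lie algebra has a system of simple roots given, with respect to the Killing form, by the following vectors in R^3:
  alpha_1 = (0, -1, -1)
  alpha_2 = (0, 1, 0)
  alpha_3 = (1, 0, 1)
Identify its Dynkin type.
Compute the Cartan integers a_ij = 2(alpha_i, alpha_j)/(alpha_j, alpha_j); the resulting 3x3 Cartan matrix is
[[2, -2, -1], [-1, 2, 0], [-1, 0, 2]].
The roots have two lengths (squared-length ratio 2:1); the short ones are alpha_{2}. The associated Dynkin diagram is a chain of 3 nodes with a double edge at one end; the terminal node there is the unique short simple root (B_3), so the type is B_3 (the algebra so(7)).

B_3 (so(7))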